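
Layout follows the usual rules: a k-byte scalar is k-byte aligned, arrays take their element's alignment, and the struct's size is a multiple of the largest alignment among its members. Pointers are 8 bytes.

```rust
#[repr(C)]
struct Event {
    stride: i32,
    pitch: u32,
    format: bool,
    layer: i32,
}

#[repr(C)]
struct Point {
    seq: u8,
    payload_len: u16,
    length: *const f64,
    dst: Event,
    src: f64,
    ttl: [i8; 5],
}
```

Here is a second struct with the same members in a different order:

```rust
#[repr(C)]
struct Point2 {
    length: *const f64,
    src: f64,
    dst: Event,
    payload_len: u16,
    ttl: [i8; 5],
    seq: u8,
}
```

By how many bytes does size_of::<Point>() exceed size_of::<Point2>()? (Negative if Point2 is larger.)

Event: stride at 0 (size 4, align 4) → ends 4; pitch at 4 (size 4, align 4) → ends 8; format at 8 (size 1, align 1) → ends 9; pad 3 to align 4 for layer; layer at 12 (size 4, align 4) → ends 16; total 16 bytes, alignment 4
seq at 0 (size 1, align 1) → ends 1
pad 1 to align 2 for payload_len
payload_len at 2 (size 2, align 2) → ends 4
pad 4 to align 8 for length
length at 8 (size 8, align 8) → ends 16
dst at 16 (size 16, align 4) → ends 32
src at 32 (size 8, align 8) → ends 40
ttl at 40 (size 5, align 1) → ends 45
tail pad 3 to reach multiple of 8
total 48 bytes, alignment 8
— Point2 —
length at 0 (size 8, align 8) → ends 8
src at 8 (size 8, align 8) → ends 16
dst at 16 (size 16, align 4) → ends 32
payload_len at 32 (size 2, align 2) → ends 34
ttl at 34 (size 5, align 1) → ends 39
seq at 39 (size 1, align 1) → ends 40
total 40 bytes, alignment 8
48 − 40 = 8

8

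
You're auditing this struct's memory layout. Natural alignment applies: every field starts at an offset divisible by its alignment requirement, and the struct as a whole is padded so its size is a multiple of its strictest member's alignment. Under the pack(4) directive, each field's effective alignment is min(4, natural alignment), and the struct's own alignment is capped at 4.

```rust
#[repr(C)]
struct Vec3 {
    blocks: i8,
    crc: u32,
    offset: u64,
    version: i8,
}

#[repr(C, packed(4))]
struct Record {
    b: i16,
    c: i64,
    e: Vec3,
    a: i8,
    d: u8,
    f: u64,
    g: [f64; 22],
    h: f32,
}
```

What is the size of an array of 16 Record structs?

Vec3: @0: blocks [1B, align 1] → 1; +3 pad (align 4); @4: crc [4B, align 4] → 8; @8: offset [8B, align 8] → 16; @16: version [1B, align 1] → 17; +7 tail pad (align 8); size 24, align 8
@0: b [2B, align 2] → 2
+2 pad (align 4)
@4: c [8B, align 4] → 12
@12: e [24B, align 4] → 36
@36: a [1B, align 1] → 37
@37: d [1B, align 1] → 38
+2 pad (align 4)
@40: f [8B, align 4] → 48
@48: g [176B, align 4] → 224
@224: h [4B, align 4] → 228
size 228, align 4
array of 16: 16 × 228 = 3648

3648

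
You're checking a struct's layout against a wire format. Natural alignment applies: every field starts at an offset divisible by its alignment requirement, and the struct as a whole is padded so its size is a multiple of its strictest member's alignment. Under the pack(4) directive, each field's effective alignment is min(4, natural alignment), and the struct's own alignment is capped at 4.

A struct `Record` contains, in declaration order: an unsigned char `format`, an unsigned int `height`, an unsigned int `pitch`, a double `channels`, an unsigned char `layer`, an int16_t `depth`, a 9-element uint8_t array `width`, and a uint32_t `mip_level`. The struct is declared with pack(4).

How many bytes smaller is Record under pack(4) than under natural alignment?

8

natural layout:
  0..1  format  (1B, 1-aligned)
  1..4  -- padding (3B)
  4..8  height  (4B, 4-aligned)
  8..12  pitch  (4B, 4-aligned)
  12..16  -- padding (4B)
  16..24  channels  (8B, 8-aligned)
  24..25  layer  (1B, 1-aligned)
  25..26  -- padding (1B)
  26..28  depth  (2B, 2-aligned)
  28..37  width  (9B, 1-aligned)
  37..40  -- padding (3B)
  40..44  mip_level  (4B, 4-aligned)
  44..48  -- tail padding (4B)
  sizeof = 48, alignof = 8
packed(4) layout:
  0..1  format  (1B, 1-aligned)
  1..4  -- padding (3B)
  4..8  height  (4B, 4-aligned)
  8..12  pitch  (4B, 4-aligned)
  12..20  channels  (8B, 4-aligned)
  20..21  layer  (1B, 1-aligned)
  21..22  -- padding (1B)
  22..24  depth  (2B, 2-aligned)
  24..33  width  (9B, 1-aligned)
  33..36  -- padding (3B)
  36..40  mip_level  (4B, 4-aligned)
  sizeof = 40, alignof = 4
48 − 40 = 8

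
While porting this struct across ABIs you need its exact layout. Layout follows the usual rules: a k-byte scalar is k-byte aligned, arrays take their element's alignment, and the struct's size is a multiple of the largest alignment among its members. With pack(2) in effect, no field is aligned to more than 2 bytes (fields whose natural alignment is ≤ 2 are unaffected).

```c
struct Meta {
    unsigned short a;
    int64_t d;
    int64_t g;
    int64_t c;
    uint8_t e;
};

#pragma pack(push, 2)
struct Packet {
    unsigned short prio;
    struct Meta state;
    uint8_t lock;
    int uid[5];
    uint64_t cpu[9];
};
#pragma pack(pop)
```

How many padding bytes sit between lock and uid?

Meta: a at 0 (size 2, align 2) → ends 2; pad 6 to align 8 for d; d at 8 (size 8, align 8) → ends 16; g at 16 (size 8, align 8) → ends 24; c at 24 (size 8, align 8) → ends 32; e at 32 (size 1, align 1) → ends 33; tail pad 7 to reach multiple of 8; total 40 bytes, alignment 8
prio at 0 (size 2, align 2) → ends 2
state at 2 (size 40, align 2) → ends 42
lock at 42 (size 1, align 1) → ends 43
pad 1 to align 2 for uid
uid at 44 (size 20, align 2) → ends 64

1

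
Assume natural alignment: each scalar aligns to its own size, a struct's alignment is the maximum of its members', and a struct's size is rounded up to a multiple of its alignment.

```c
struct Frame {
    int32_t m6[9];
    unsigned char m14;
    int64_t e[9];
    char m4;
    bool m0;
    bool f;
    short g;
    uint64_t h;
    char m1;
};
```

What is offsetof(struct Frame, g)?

@0: m6 [36B, align 4] → 36
@36: m14 [1B, align 1] → 37
+3 pad (align 8)
@40: e [72B, align 8] → 112
@112: m4 [1B, align 1] → 113
@113: m0 [1B, align 1] → 114
@114: f [1B, align 1] → 115
+1 pad (align 2)
@116: g [2B, align 2] → 118

116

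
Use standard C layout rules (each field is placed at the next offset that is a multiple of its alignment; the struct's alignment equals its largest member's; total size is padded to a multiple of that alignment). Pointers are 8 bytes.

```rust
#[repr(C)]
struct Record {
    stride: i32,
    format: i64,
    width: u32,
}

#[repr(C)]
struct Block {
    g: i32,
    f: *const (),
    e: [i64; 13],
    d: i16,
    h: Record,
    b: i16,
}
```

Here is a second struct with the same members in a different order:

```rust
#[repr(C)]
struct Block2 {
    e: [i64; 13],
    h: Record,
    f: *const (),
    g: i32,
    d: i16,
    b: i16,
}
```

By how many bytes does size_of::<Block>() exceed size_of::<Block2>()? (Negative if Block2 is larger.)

16

Record: 0..4  stride  (4B, 4-aligned); 4..8  -- padding (4B); 8..16  format  (8B, 8-aligned); 16..20  width  (4B, 4-aligned); 20..24  -- tail padding (4B); sizeof = 24, alignof = 8
0..4  g  (4B, 4-aligned)
4..8  -- padding (4B)
8..16  f  (8B, 8-aligned)
16..120  e  (104B, 8-aligned)
120..122  d  (2B, 2-aligned)
122..128  -- padding (6B)
128..152  h  (24B, 8-aligned)
152..154  b  (2B, 2-aligned)
154..160  -- tail padding (6B)
sizeof = 160, alignof = 8
— Block2 —
0..104  e  (104B, 8-aligned)
104..128  h  (24B, 8-aligned)
128..136  f  (8B, 8-aligned)
136..140  g  (4B, 4-aligned)
140..142  d  (2B, 2-aligned)
142..144  b  (2B, 2-aligned)
sizeof = 144, alignof = 8
160 − 144 = 16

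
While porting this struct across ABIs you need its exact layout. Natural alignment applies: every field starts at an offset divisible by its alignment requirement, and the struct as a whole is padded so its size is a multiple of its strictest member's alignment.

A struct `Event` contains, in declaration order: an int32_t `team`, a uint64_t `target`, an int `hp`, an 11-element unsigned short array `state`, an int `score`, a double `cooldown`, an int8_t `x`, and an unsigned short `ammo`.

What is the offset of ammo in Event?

team at 0 (size 4, align 4) → ends 4
pad 4 to align 8 for target
target at 8 (size 8, align 8) → ends 16
hp at 16 (size 4, align 4) → ends 20
state at 20 (size 22, align 2) → ends 42
pad 2 to align 4 for score
score at 44 (size 4, align 4) → ends 48
cooldown at 48 (size 8, align 8) → ends 56
x at 56 (size 1, align 1) → ends 57
pad 1 to align 2 for ammo
ammo at 58 (size 2, align 2) → ends 60

58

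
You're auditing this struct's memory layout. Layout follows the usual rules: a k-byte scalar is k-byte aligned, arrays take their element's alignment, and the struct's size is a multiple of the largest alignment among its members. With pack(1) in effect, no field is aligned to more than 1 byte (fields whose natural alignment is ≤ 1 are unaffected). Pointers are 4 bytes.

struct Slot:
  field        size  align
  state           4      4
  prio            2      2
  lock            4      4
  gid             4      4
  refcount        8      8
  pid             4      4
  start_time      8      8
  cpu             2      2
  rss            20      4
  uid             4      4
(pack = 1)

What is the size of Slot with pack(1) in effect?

60

@0: state [4B, align 1] → 4
@4: prio [2B, align 1] → 6
@6: lock [4B, align 1] → 10
@10: gid [4B, align 1] → 14
@14: refcount [8B, align 1] → 22
@22: pid [4B, align 1] → 26
@26: start_time [8B, align 1] → 34
@34: cpu [2B, align 1] → 36
@36: rss [20B, align 1] → 56
@56: uid [4B, align 1] → 60
size 60, align 1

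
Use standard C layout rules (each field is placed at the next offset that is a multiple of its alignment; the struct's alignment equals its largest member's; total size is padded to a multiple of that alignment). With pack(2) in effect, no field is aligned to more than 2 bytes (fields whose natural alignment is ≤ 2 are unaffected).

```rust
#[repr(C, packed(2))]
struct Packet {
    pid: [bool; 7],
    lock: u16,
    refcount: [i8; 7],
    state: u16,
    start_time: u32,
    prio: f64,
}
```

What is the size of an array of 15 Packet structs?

480

0..7  pid  (7B, 1-aligned)
7..8  -- padding (1B)
8..10  lock  (2B, 2-aligned)
10..17  refcount  (7B, 1-aligned)
17..18  -- padding (1B)
18..20  state  (2B, 2-aligned)
20..24  start_time  (4B, 2-aligned)
24..32  prio  (8B, 2-aligned)
sizeof = 32, alignof = 2
array of 15: 15 × 32 = 480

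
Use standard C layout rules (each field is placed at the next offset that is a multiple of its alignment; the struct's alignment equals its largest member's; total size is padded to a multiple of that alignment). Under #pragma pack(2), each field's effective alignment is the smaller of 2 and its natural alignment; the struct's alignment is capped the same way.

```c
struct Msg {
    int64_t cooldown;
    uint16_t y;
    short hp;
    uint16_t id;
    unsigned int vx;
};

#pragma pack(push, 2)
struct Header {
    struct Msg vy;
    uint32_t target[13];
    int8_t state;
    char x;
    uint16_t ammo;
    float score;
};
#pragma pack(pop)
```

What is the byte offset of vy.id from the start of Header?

12

Msg: cooldown at 0 (size 8, align 8) → ends 8; y at 8 (size 2, align 2) → ends 10; hp at 10 (size 2, align 2) → ends 12; id at 12 (size 2, align 2) → ends 14; pad 2 to align 4 for vx; vx at 16 (size 4, align 4) → ends 20; tail pad 4 to reach multiple of 8; total 24 bytes, alignment 8
vy at 0 (size 24, align 2) → ends 24
within Msg: id at 12
0 + 12 = 12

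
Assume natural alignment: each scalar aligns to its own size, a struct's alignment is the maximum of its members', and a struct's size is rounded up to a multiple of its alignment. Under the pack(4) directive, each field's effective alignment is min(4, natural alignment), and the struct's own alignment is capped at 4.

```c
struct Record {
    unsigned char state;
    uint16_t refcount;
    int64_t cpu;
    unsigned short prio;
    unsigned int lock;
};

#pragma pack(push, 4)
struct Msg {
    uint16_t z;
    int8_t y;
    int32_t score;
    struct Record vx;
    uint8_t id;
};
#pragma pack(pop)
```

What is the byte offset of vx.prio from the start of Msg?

24

Record: state at 0 (size 1, align 1) → ends 1; pad 1 to align 2 for refcount; refcount at 2 (size 2, align 2) → ends 4; pad 4 to align 8 for cpu; cpu at 8 (size 8, align 8) → ends 16; prio at 16 (size 2, align 2) → ends 18; pad 2 to align 4 for lock; lock at 20 (size 4, align 4) → ends 24; total 24 bytes, alignment 8
z at 0 (size 2, align 2) → ends 2
y at 2 (size 1, align 1) → ends 3
pad 1 to align 4 for score
score at 4 (size 4, align 4) → ends 8
vx at 8 (size 24, align 4) → ends 32
within Record: prio at 16
8 + 16 = 24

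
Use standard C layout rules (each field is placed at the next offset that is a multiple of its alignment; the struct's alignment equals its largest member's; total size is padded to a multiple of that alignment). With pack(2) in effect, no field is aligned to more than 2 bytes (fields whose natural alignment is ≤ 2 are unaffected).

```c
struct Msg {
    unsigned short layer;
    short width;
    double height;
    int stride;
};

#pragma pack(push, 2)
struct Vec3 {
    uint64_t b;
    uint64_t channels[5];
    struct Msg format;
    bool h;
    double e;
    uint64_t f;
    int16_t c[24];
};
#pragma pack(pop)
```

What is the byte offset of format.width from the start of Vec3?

Msg: layer at 0 (size 2, align 2) → ends 2; width at 2 (size 2, align 2) → ends 4; pad 4 to align 8 for height; height at 8 (size 8, align 8) → ends 16; stride at 16 (size 4, align 4) → ends 20; tail pad 4 to reach multiple of 8; total 24 bytes, alignment 8
b at 0 (size 8, align 2) → ends 8
channels at 8 (size 40, align 2) → ends 48
format at 48 (size 24, align 2) → ends 72
within Msg: width at 2
48 + 2 = 50

50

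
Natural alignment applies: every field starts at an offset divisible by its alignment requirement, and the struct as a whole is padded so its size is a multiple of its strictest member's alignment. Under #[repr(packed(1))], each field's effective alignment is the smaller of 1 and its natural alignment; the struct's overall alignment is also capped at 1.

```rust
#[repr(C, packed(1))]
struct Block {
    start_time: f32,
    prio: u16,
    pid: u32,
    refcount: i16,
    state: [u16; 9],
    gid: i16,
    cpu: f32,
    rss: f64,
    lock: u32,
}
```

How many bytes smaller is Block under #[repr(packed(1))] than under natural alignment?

natural layout:
  start_time at 0 (size 4, align 4) → ends 4
  prio at 4 (size 2, align 2) → ends 6
  pad 2 to align 4 for pid
  pid at 8 (size 4, align 4) → ends 12
  refcount at 12 (size 2, align 2) → ends 14
  state at 14 (size 18, align 2) → ends 32
  gid at 32 (size 2, align 2) → ends 34
  pad 2 to align 4 for cpu
  cpu at 36 (size 4, align 4) → ends 40
  rss at 40 (size 8, align 8) → ends 48
  lock at 48 (size 4, align 4) → ends 52
  tail pad 4 to reach multiple of 8
  total 56 bytes, alignment 8
packed(1) layout:
  start_time at 0 (size 4, align 1) → ends 4
  prio at 4 (size 2, align 1) → ends 6
  pid at 6 (size 4, align 1) → ends 10
  refcount at 10 (size 2, align 1) → ends 12
  state at 12 (size 18, align 1) → ends 30
  gid at 30 (size 2, align 1) → ends 32
  cpu at 32 (size 4, align 1) → ends 36
  rss at 36 (size 8, align 1) → ends 44
  lock at 44 (size 4, align 1) → ends 48
  total 48 bytes, alignment 1
56 − 48 = 8

8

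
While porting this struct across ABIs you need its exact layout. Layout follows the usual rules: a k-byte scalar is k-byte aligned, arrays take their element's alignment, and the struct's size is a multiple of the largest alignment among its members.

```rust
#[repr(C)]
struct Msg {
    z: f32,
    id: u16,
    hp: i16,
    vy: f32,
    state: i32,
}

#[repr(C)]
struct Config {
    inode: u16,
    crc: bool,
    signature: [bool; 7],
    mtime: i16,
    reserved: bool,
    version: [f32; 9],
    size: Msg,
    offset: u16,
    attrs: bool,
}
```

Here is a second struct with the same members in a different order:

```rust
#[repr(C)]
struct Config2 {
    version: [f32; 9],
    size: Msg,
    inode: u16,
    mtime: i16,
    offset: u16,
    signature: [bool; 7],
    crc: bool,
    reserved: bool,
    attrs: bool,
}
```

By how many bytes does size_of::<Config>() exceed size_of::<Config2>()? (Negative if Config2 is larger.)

4

Msg: 0..4  z  (4B, 4-aligned); 4..6  id  (2B, 2-aligned); 6..8  hp  (2B, 2-aligned); 8..12  vy  (4B, 4-aligned); 12..16  state  (4B, 4-aligned); sizeof = 16, alignof = 4
0..2  inode  (2B, 2-aligned)
2..3  crc  (1B, 1-aligned)
3..10  signature  (7B, 1-aligned)
10..12  mtime  (2B, 2-aligned)
12..13  reserved  (1B, 1-aligned)
13..16  -- padding (3B)
16..52  version  (36B, 4-aligned)
52..68  size  (16B, 4-aligned)
68..70  offset  (2B, 2-aligned)
70..71  attrs  (1B, 1-aligned)
71..72  -- tail padding (1B)
sizeof = 72, alignof = 4
— Config2 —
0..36  version  (36B, 4-aligned)
36..52  size  (16B, 4-aligned)
52..54  inode  (2B, 2-aligned)
54..56  mtime  (2B, 2-aligned)
56..58  offset  (2B, 2-aligned)
58..65  signature  (7B, 1-aligned)
65..66  crc  (1B, 1-aligned)
66..67  reserved  (1B, 1-aligned)
67..68  attrs  (1B, 1-aligned)
sizeof = 68, alignof = 4
72 − 68 = 4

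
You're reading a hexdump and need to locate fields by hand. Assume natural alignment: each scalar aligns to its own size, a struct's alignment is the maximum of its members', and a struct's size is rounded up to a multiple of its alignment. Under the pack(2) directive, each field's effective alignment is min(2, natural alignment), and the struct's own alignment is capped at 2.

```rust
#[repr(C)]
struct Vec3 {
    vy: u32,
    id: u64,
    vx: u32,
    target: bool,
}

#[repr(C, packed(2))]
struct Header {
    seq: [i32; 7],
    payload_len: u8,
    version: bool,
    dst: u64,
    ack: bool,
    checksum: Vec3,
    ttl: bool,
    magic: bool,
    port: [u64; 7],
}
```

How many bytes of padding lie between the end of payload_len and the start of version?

Vec3: vy at 0 (size 4, align 4) → ends 4; pad 4 to align 8 for id; id at 8 (size 8, align 8) → ends 16; vx at 16 (size 4, align 4) → ends 20; target at 20 (size 1, align 1) → ends 21; tail pad 3 to reach multiple of 8; total 24 bytes, alignment 8
seq at 0 (size 28, align 2) → ends 28
payload_len at 28 (size 1, align 1) → ends 29
version at 29 (size 1, align 1) → ends 30

0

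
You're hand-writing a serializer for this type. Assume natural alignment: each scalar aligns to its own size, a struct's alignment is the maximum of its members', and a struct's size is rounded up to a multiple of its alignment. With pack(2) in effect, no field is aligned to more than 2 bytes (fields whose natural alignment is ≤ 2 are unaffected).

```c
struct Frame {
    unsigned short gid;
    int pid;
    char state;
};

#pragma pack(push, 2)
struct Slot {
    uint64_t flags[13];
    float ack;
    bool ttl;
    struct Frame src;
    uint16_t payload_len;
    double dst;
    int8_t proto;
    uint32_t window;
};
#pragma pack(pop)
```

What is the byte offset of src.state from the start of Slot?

118

Frame: gid at 0 (size 2, align 2) → ends 2; pad 2 to align 4 for pid; pid at 4 (size 4, align 4) → ends 8; state at 8 (size 1, align 1) → ends 9; tail pad 3 to reach multiple of 4; total 12 bytes, alignment 4
flags at 0 (size 104, align 2) → ends 104
ack at 104 (size 4, align 2) → ends 108
ttl at 108 (size 1, align 1) → ends 109
pad 1 to align 2 for src
src at 110 (size 12, align 2) → ends 122
within Frame: state at 8
110 + 8 = 118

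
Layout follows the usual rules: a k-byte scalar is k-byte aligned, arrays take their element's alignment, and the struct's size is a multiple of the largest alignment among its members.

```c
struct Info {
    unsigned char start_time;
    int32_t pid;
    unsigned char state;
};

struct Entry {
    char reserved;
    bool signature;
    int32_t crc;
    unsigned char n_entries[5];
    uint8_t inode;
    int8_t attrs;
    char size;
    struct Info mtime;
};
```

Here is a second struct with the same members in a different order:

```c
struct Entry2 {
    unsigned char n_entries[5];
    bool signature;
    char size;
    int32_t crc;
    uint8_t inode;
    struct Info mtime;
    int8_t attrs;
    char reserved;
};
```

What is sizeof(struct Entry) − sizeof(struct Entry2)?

-4

Info: @0: start_time [1B, align 1] → 1; +3 pad (align 4); @4: pid [4B, align 4] → 8; @8: state [1B, align 1] → 9; +3 tail pad (align 4); size 12, align 4
@0: reserved [1B, align 1] → 1
@1: signature [1B, align 1] → 2
+2 pad (align 4)
@4: crc [4B, align 4] → 8
@8: n_entries [5B, align 1] → 13
@13: inode [1B, align 1] → 14
@14: attrs [1B, align 1] → 15
@15: size [1B, align 1] → 16
@16: mtime [12B, align 4] → 28
size 28, align 4
— Entry2 —
@0: n_entries [5B, align 1] → 5
@5: signature [1B, align 1] → 6
@6: size [1B, align 1] → 7
+1 pad (align 4)
@8: crc [4B, align 4] → 12
@12: inode [1B, align 1] → 13
+3 pad (align 4)
@16: mtime [12B, align 4] → 28
@28: attrs [1B, align 1] → 29
@29: reserved [1B, align 1] → 30
+2 tail pad (align 4)
size 32, align 4
28 − 32 = -4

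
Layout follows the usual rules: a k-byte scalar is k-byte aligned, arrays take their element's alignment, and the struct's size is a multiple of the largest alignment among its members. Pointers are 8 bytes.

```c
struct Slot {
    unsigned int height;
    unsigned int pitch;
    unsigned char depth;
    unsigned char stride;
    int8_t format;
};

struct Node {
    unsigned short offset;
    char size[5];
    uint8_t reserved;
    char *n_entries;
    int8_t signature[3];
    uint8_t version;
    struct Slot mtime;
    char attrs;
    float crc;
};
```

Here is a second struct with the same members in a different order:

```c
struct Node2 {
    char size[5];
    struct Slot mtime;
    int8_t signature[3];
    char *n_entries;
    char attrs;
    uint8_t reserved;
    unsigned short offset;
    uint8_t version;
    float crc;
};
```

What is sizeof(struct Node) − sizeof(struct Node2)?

-8

Slot: height at 0 (size 4, align 4) → ends 4; pitch at 4 (size 4, align 4) → ends 8; depth at 8 (size 1, align 1) → ends 9; stride at 9 (size 1, align 1) → ends 10; format at 10 (size 1, align 1) → ends 11; tail pad 1 to reach multiple of 4; total 12 bytes, alignment 4
offset at 0 (size 2, align 2) → ends 2
size at 2 (size 5, align 1) → ends 7
reserved at 7 (size 1, align 1) → ends 8
n_entries at 8 (size 8, align 8) → ends 16
signature at 16 (size 3, align 1) → ends 19
version at 19 (size 1, align 1) → ends 20
mtime at 20 (size 12, align 4) → ends 32
attrs at 32 (size 1, align 1) → ends 33
pad 3 to align 4 for crc
crc at 36 (size 4, align 4) → ends 40
total 40 bytes, alignment 8
— Node2 —
size at 0 (size 5, align 1) → ends 5
pad 3 to align 4 for mtime
mtime at 8 (size 12, align 4) → ends 20
signature at 20 (size 3, align 1) → ends 23
pad 1 to align 8 for n_entries
n_entries at 24 (size 8, align 8) → ends 32
attrs at 32 (size 1, align 1) → ends 33
reserved at 33 (size 1, align 1) → ends 34
offset at 34 (size 2, align 2) → ends 36
version at 36 (size 1, align 1) → ends 37
pad 3 to align 4 for crc
crc at 40 (size 4, align 4) → ends 44
tail pad 4 to reach multiple of 8
total 48 bytes, alignment 8
40 − 48 = -8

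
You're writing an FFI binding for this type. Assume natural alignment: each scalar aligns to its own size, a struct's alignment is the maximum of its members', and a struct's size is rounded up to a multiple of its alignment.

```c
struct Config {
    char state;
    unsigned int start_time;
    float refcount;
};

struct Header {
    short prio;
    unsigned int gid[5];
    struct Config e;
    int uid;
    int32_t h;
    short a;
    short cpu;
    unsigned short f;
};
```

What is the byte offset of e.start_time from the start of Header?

Config: 0..1  state  (1B, 1-aligned); 1..4  -- padding (3B); 4..8  start_time  (4B, 4-aligned); 8..12  refcount  (4B, 4-aligned); sizeof = 12, alignof = 4
0..2  prio  (2B, 2-aligned)
2..4  -- padding (2B)
4..24  gid  (20B, 4-aligned)
24..36  e  (12B, 4-aligned)
within Config: start_time at 4
24 + 4 = 28

28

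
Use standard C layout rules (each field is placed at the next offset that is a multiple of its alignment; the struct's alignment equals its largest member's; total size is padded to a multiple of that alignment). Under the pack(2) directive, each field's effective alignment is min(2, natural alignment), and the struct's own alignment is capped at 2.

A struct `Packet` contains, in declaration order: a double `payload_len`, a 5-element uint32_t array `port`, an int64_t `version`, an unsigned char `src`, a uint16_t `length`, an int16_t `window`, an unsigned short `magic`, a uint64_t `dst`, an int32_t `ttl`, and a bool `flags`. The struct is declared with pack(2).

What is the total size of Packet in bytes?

58

0..8  payload_len  (8B, 2-aligned)
8..28  port  (20B, 2-aligned)
28..36  version  (8B, 2-aligned)
36..37  src  (1B, 1-aligned)
37..38  -- padding (1B)
38..40  length  (2B, 2-aligned)
40..42  window  (2B, 2-aligned)
42..44  magic  (2B, 2-aligned)
44..52  dst  (8B, 2-aligned)
52..56  ttl  (4B, 2-aligned)
56..57  flags  (1B, 1-aligned)
57..58  -- tail padding (1B)
sizeof = 58, alignof = 2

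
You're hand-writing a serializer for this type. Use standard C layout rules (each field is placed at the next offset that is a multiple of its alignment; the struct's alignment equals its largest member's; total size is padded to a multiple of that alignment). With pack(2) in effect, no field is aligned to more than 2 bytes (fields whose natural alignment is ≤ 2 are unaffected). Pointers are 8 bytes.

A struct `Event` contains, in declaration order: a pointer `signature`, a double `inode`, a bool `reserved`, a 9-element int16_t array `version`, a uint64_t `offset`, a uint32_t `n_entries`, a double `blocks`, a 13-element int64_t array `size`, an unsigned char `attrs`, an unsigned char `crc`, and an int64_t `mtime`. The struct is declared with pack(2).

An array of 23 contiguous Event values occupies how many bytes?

@0: signature [8B, align 2] → 8
@8: inode [8B, align 2] → 16
@16: reserved [1B, align 1] → 17
+1 pad (align 2)
@18: version [18B, align 2] → 36
@36: offset [8B, align 2] → 44
@44: n_entries [4B, align 2] → 48
@48: blocks [8B, align 2] → 56
@56: size [104B, align 2] → 160
@160: attrs [1B, align 1] → 161
@161: crc [1B, align 1] → 162
@162: mtime [8B, align 2] → 170
size 170, align 2
array of 23: 23 × 170 = 3910

3910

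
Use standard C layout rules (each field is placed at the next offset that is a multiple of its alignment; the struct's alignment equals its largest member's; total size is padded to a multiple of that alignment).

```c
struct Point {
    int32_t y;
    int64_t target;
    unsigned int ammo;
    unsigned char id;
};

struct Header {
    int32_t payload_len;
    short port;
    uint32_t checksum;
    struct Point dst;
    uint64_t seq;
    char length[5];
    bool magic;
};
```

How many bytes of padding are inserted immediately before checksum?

2

Point: y at 0 (size 4, align 4) → ends 4; pad 4 to align 8 for target; target at 8 (size 8, align 8) → ends 16; ammo at 16 (size 4, align 4) → ends 20; id at 20 (size 1, align 1) → ends 21; tail pad 3 to reach multiple of 8; total 24 bytes, alignment 8
payload_len at 0 (size 4, align 4) → ends 4
port at 4 (size 2, align 2) → ends 6
pad 2 to align 4 for checksum
checksum at 8 (size 4, align 4) → ends 12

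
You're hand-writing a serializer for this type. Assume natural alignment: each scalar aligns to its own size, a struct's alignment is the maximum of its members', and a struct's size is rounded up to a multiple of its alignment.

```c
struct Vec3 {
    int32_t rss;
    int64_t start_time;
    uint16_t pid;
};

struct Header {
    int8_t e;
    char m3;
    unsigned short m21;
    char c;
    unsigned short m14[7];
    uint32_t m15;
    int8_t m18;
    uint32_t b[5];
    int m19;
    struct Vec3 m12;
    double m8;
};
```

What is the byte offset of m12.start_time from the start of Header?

Vec3: 0..4  rss  (4B, 4-aligned); 4..8  -- padding (4B); 8..16  start_time  (8B, 8-aligned); 16..18  pid  (2B, 2-aligned); 18..24  -- tail padding (6B); sizeof = 24, alignof = 8
0..1  e  (1B, 1-aligned)
1..2  m3  (1B, 1-aligned)
2..4  m21  (2B, 2-aligned)
4..5  c  (1B, 1-aligned)
5..6  -- padding (1B)
6..20  m14  (14B, 2-aligned)
20..24  m15  (4B, 4-aligned)
24..25  m18  (1B, 1-aligned)
25..28  -- padding (3B)
28..48  b  (20B, 4-aligned)
48..52  m19  (4B, 4-aligned)
52..56  -- padding (4B)
56..80  m12  (24B, 8-aligned)
within Vec3: start_time at 8
56 + 8 = 64

64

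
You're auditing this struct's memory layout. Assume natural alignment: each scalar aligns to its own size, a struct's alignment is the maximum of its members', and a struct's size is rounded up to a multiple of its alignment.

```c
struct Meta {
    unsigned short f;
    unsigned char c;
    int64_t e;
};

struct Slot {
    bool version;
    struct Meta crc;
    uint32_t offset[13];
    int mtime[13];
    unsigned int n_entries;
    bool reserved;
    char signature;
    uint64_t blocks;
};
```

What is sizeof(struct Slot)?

Meta: f at 0 (size 2, align 2) → ends 2; c at 2 (size 1, align 1) → ends 3; pad 5 to align 8 for e; e at 8 (size 8, align 8) → ends 16; total 16 bytes, alignment 8
version at 0 (size 1, align 1) → ends 1
pad 7 to align 8 for crc
crc at 8 (size 16, align 8) → ends 24
offset at 24 (size 52, align 4) → ends 76
mtime at 76 (size 52, align 4) → ends 128
n_entries at 128 (size 4, align 4) → ends 132
reserved at 132 (size 1, align 1) → ends 133
signature at 133 (size 1, align 1) → ends 134
pad 2 to align 8 for blocks
blocks at 136 (size 8, align 8) → ends 144
total 144 bytes, alignment 8

144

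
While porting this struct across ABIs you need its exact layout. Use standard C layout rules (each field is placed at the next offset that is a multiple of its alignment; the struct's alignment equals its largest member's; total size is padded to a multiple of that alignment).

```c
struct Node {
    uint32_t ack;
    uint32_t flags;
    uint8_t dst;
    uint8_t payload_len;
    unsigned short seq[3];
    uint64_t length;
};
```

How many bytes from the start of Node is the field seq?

0..4  ack  (4B, 4-aligned)
4..8  flags  (4B, 4-aligned)
8..9  dst  (1B, 1-aligned)
9..10  payload_len  (1B, 1-aligned)
10..16  seq  (6B, 2-aligned)

10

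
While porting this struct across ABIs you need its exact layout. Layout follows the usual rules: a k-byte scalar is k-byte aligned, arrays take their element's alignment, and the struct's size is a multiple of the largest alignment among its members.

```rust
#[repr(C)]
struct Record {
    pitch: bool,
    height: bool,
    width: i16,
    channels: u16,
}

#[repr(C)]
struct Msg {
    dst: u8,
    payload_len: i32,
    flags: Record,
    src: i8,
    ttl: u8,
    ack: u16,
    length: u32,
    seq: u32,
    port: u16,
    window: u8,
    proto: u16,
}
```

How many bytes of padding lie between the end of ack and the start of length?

Record: pitch at 0 (size 1, align 1) → ends 1; height at 1 (size 1, align 1) → ends 2; width at 2 (size 2, align 2) → ends 4; channels at 4 (size 2, align 2) → ends 6; total 6 bytes, alignment 2
dst at 0 (size 1, align 1) → ends 1
pad 3 to align 4 for payload_len
payload_len at 4 (size 4, align 4) → ends 8
flags at 8 (size 6, align 2) → ends 14
src at 14 (size 1, align 1) → ends 15
ttl at 15 (size 1, align 1) → ends 16
ack at 16 (size 2, align 2) → ends 18
pad 2 to align 4 for length
length at 20 (size 4, align 4) → ends 24

2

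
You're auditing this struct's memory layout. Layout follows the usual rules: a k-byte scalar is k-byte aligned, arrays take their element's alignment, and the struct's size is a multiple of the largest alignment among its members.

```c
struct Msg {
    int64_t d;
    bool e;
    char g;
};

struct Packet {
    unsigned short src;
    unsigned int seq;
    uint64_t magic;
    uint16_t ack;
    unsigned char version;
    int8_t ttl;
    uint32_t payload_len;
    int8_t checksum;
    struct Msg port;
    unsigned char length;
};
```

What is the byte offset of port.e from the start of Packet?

Msg: 0..8  d  (8B, 8-aligned); 8..9  e  (1B, 1-aligned); 9..10  g  (1B, 1-aligned); 10..16  -- tail padding (6B); sizeof = 16, alignof = 8
0..2  src  (2B, 2-aligned)
2..4  -- padding (2B)
4..8  seq  (4B, 4-aligned)
8..16  magic  (8B, 8-aligned)
16..18  ack  (2B, 2-aligned)
18..19  version  (1B, 1-aligned)
19..20  ttl  (1B, 1-aligned)
20..24  payload_len  (4B, 4-aligned)
24..25  checksum  (1B, 1-aligned)
25..32  -- padding (7B)
32..48  port  (16B, 8-aligned)
within Msg: e at 8
32 + 8 = 40

40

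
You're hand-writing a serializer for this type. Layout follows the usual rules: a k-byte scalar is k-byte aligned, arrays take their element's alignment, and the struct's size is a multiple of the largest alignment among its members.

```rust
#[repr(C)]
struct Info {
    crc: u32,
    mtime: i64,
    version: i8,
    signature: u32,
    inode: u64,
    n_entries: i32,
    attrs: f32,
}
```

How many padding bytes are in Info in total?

crc at 0 (size 4, align 4) → ends 4
pad 4 to align 8 for mtime
mtime at 8 (size 8, align 8) → ends 16
version at 16 (size 1, align 1) → ends 17
pad 3 to align 4 for signature
signature at 20 (size 4, align 4) → ends 24
inode at 24 (size 8, align 8) → ends 32
n_entries at 32 (size 4, align 4) → ends 36
attrs at 36 (size 4, align 4) → ends 40
total 40 bytes, alignment 8
data bytes 33, size 40 → padding 7

7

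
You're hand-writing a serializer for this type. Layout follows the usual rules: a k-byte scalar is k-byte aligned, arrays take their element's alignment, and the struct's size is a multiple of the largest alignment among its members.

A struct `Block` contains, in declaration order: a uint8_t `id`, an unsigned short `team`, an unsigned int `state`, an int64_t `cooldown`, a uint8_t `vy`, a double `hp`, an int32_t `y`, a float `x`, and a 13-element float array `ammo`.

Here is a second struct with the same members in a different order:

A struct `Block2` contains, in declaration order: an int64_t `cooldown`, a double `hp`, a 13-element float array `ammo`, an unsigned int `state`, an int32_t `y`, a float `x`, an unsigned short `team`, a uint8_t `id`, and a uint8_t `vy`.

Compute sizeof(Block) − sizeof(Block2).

0..1  id  (1B, 1-aligned)
1..2  -- padding (1B)
2..4  team  (2B, 2-aligned)
4..8  state  (4B, 4-aligned)
8..16  cooldown  (8B, 8-aligned)
16..17  vy  (1B, 1-aligned)
17..24  -- padding (7B)
24..32  hp  (8B, 8-aligned)
32..36  y  (4B, 4-aligned)
36..40  x  (4B, 4-aligned)
40..92  ammo  (52B, 4-aligned)
92..96  -- tail padding (4B)
sizeof = 96, alignof = 8
— Block2 —
0..8  cooldown  (8B, 8-aligned)
8..16  hp  (8B, 8-aligned)
16..68  ammo  (52B, 4-aligned)
68..72  state  (4B, 4-aligned)
72..76  y  (4B, 4-aligned)
76..80  x  (4B, 4-aligned)
80..82  team  (2B, 2-aligned)
82..83  id  (1B, 1-aligned)
83..84  vy  (1B, 1-aligned)
84..88  -- tail padding (4B)
sizeof = 88, alignof = 8
96 − 88 = 8

8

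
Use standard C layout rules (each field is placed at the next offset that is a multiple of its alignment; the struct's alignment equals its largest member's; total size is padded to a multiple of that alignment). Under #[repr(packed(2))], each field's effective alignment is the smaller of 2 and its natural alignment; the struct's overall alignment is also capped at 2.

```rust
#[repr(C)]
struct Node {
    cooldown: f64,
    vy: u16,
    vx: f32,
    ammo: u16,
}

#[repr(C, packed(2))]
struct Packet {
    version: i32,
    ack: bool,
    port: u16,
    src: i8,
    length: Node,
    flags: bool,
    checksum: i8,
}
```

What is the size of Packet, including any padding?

Node: cooldown at 0 (size 8, align 8) → ends 8; vy at 8 (size 2, align 2) → ends 10; pad 2 to align 4 for vx; vx at 12 (size 4, align 4) → ends 16; ammo at 16 (size 2, align 2) → ends 18; tail pad 6 to reach multiple of 8; total 24 bytes, alignment 8
version at 0 (size 4, align 2) → ends 4
ack at 4 (size 1, align 1) → ends 5
pad 1 to align 2 for port
port at 6 (size 2, align 2) → ends 8
src at 8 (size 1, align 1) → ends 9
pad 1 to align 2 for length
length at 10 (size 24, align 2) → ends 34
flags at 34 (size 1, align 1) → ends 35
checksum at 35 (size 1, align 1) → ends 36
total 36 bytes, alignment 2

36 bytes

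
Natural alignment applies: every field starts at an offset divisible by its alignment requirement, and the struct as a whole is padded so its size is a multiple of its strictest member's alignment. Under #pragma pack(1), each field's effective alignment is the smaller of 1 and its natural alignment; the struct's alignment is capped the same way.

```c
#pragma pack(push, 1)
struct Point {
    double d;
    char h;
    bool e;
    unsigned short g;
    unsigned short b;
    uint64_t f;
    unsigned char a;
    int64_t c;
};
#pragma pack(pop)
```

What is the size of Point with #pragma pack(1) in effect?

@0: d [8B, align 1] → 8
@8: h [1B, align 1] → 9
@9: e [1B, align 1] → 10
@10: g [2B, align 1] → 12
@12: b [2B, align 1] → 14
@14: f [8B, align 1] → 22
@22: a [1B, align 1] → 23
@23: c [8B, align 1] → 31
size 31, align 1

31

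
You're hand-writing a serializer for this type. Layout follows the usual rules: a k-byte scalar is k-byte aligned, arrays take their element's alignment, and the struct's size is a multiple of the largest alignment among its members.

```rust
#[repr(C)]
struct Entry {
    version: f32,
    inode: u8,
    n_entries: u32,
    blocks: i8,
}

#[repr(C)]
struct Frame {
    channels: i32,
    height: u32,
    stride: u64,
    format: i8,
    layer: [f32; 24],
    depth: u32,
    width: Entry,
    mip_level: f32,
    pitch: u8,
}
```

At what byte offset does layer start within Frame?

Entry: version at 0 (size 4, align 4) → ends 4; inode at 4 (size 1, align 1) → ends 5; pad 3 to align 4 for n_entries; n_entries at 8 (size 4, align 4) → ends 12; blocks at 12 (size 1, align 1) → ends 13; tail pad 3 to reach multiple of 4; total 16 bytes, alignment 4
channels at 0 (size 4, align 4) → ends 4
height at 4 (size 4, align 4) → ends 8
stride at 8 (size 8, align 8) → ends 16
format at 16 (size 1, align 1) → ends 17
pad 3 to align 4 for layer
layer at 20 (size 96, align 4) → ends 116

20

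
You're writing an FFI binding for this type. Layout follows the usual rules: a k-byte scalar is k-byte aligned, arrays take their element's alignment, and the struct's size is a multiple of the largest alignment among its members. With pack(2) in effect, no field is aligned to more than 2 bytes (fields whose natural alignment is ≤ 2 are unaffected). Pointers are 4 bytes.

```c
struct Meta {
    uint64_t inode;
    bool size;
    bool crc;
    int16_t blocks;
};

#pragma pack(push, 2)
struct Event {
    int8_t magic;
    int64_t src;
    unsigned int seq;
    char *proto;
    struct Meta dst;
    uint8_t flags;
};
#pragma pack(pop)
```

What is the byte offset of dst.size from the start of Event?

26

Meta: 0..8  inode  (8B, 8-aligned); 8..9  size  (1B, 1-aligned); 9..10  crc  (1B, 1-aligned); 10..12  blocks  (2B, 2-aligned); 12..16  -- tail padding (4B); sizeof = 16, alignof = 8
0..1  magic  (1B, 1-aligned)
1..2  -- padding (1B)
2..10  src  (8B, 2-aligned)
10..14  seq  (4B, 2-aligned)
14..18  proto  (4B, 2-aligned)
18..34  dst  (16B, 2-aligned)
within Meta: size at 8
18 + 8 = 26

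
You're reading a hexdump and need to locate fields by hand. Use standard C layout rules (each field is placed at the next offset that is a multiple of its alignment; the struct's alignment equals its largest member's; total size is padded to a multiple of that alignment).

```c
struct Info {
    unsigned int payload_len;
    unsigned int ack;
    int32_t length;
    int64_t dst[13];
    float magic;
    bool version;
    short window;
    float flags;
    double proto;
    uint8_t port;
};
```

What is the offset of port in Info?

@0: payload_len [4B, align 4] → 4
@4: ack [4B, align 4] → 8
@8: length [4B, align 4] → 12
+4 pad (align 8)
@16: dst [104B, align 8] → 120
@120: magic [4B, align 4] → 124
@124: version [1B, align 1] → 125
+1 pad (align 2)
@126: window [2B, align 2] → 128
@128: flags [4B, align 4] → 132
+4 pad (align 8)
@136: proto [8B, align 8] → 144
@144: port [1B, align 1] → 145

144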